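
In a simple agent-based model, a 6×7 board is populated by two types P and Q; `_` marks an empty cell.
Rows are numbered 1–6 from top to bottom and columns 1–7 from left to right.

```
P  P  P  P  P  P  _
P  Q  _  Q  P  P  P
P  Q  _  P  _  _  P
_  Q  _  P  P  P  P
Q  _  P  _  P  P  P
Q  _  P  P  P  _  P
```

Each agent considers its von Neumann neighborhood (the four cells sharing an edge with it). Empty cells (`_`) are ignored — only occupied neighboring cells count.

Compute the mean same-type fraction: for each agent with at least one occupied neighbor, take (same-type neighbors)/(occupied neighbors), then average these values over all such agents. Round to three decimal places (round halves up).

Row 1: (1,1)P 2/2 · (1,2)P 2/3 · (1,3)P 2/2 · (1,4)P 2/3 · (1,5)P 3/3 · (1,6)P 2/2
Row 2: (2,1)P 2/3 · (2,2)Q 1/3 · (2,4)Q 0/3 · (2,5)P 2/3 · (2,6)P 3/3 · (2,7)P 2/2
Row 3: (3,1)P 1/2 · (3,2)Q 2/3 · (3,4)P 1/2 · (3,7)P 2/2
Row 4: (4,2)Q 1/1 · (4,4)P 2/2 · (4,5)P 3/3 · (4,6)P 3/3 · (4,7)P 3/3
Row 5: (5,1)Q 1/1 · (5,3)P 1/1 · (5,5)P 3/3 · (5,6)P 3/3 · (5,7)P 3/3
Row 6: (6,1)Q 1/1 · (6,3)P 2/2 · (6,4)P 2/2 · (6,5)P 2/2 · (6,7)P 1/1
Sum over 31 agents: 2/2 + 2/3 + 2/2 + 2/3 + 3/3 + 2/2 + 2/3 + 1/3 + 0/3 + 2/3 + 3/3 + 2/2 + 1/2 + 2/3 + 1/2 + 2/2 + 1/1 + 2/2 + 3/3 + 3/3 + 3/3 + 1/1 + 1/1 + 3/3 + 3/3 + 3/3 + 1/1 + 2/2 + 2/2 + 2/2 + 1/1 = 80/3; mean = 80/3 ÷ 31 = 80/93 = 0.860215… → 0.860.

0.860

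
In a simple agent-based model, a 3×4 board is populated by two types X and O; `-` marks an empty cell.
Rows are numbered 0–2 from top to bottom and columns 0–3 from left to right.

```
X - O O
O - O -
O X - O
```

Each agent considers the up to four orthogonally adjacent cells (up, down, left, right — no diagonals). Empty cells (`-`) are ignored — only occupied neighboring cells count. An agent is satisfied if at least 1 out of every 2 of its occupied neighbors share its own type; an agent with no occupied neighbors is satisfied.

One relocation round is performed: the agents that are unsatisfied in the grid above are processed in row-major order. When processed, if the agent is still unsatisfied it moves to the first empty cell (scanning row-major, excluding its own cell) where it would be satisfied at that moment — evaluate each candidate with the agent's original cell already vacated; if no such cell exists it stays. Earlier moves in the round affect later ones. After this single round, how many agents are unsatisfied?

0

Initially unsatisfied (in order): (0,0), (2,1).
  (0,0): no empty cell satisfies it; stays.
  (2,1) → (0,1).
Resulting grid:
X X O O
O - O -
O - - O
All satisfied now.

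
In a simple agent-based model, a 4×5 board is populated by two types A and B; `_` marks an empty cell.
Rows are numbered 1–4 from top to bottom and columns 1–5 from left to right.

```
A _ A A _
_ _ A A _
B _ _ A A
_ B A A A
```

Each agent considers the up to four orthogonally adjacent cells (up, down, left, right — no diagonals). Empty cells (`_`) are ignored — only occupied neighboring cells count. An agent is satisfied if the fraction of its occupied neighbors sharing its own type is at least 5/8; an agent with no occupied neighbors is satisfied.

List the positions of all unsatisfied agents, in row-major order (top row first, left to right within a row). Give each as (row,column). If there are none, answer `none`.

(4,2), (4,3)

Row 1: (1,1)A 0/0 satisfied · (1,3)A 2/2 satisfied · (1,4)A 2/2 satisfied
Row 2: (2,3)A 2/2 satisfied · (2,4)A 3/3 satisfied
Row 3: (3,1)B 0/0 satisfied · (3,4)A 3/3 satisfied · (3,5)A 2/2 satisfied
Row 4: (4,2)B 0/1 not · (4,3)A 1/2 not · (4,4)A 3/3 satisfied · (4,5)A 2/2 satisfied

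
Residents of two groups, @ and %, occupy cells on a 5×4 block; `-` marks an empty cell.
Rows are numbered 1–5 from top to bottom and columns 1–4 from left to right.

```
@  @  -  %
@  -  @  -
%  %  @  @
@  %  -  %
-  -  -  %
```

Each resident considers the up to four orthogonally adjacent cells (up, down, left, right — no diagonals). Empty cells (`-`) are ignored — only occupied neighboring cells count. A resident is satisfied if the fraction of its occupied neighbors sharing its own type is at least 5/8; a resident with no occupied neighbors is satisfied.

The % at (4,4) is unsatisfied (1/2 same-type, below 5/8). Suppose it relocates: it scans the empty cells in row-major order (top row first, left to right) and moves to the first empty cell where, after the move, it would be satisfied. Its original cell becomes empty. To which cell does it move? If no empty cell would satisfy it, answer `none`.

Vacating (4,4). Empty cells in order:
  (1,3): 1/3 same-type → still unsatisfied.
  (2,2): 1/4 same-type → still unsatisfied.
  (2,4): 1/3 same-type → still unsatisfied.
  (4,3): 1/2 same-type → still unsatisfied.
  (5,1): 0/1 same-type → still unsatisfied.
  (5,2): 1/1 same-type → satisfied — stop here.

(5,2)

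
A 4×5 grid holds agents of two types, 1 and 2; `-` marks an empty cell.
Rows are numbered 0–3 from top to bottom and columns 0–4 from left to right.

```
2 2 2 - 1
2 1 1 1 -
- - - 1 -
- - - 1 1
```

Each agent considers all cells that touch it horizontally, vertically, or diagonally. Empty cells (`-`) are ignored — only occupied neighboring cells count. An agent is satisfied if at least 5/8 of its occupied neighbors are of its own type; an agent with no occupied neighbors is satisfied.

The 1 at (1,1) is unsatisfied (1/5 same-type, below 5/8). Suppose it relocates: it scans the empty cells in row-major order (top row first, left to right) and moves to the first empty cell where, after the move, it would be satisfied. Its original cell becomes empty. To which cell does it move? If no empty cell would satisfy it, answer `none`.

Vacating (1,1). Empty cells in order:
  (0,3): 3/4 same-type → satisfied — stop here.

(0,3)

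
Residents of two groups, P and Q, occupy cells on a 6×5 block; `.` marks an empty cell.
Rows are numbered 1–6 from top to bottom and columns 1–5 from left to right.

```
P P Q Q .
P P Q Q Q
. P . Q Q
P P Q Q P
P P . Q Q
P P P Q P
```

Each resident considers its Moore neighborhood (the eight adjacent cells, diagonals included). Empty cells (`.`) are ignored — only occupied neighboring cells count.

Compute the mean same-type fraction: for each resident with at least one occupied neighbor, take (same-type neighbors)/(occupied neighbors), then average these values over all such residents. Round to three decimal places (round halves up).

0.728

(1,1)P 3/3
(1,2)P 3/5
(1,3)Q 3/5
(1,4)Q 4/4
(2,1)P 4/4
(2,2)P 4/6
(2,3)Q 4/7
(2,4)Q 6/6
(2,5)Q 4/4
(3,2)P 4/6
(3,4)Q 6/7
(3,5)Q 4/5
(4,1)P 4/4
(4,2)P 4/5
(4,3)Q 3/6
(4,4)Q 5/6
(4,5)P 0/5
(5,1)P 5/5
(5,2)P 6/7
(5,4)Q 4/7
(5,5)Q 3/5
(6,1)P 3/3
(6,2)P 4/4
(6,3)P 2/4
(6,4)Q 2/4
(6,5)P 0/3
Sum over 26 residents: 3/3 + 3/5 + 3/5 + 4/4 + 4/4 + 4/6 + 4/7 + 6/6 + 4/4 + 4/6 + 6/7 + 4/5 + 4/4 + 4/5 + 3/6 + 5/6 + 0/5 + 5/5 + 6/7 + 4/7 + 3/5 + 3/3 + 4/4 + 2/4 + 2/4 + 0/3 = 1987/105; mean = 1987/105 ÷ 26 = 1987/2730 = 0.727838… → 0.728.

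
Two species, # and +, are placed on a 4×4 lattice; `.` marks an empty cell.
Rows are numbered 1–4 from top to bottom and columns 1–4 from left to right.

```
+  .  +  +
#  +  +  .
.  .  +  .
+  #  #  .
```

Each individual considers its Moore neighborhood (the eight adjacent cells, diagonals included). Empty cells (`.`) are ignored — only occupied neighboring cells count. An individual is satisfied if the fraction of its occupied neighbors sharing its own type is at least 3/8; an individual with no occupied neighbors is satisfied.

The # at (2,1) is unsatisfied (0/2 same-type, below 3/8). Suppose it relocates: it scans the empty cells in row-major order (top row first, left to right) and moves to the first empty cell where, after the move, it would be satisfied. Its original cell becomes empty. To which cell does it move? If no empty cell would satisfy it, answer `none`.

Vacating (2,1). Empty cells in order:
  (1,2): 0/4 same-type → still unsatisfied.
  (2,4): 0/4 same-type → still unsatisfied.
  (3,1): 1/3 same-type → still unsatisfied.
  (3,2): 2/6 same-type → still unsatisfied.
  (3,4): 1/3 same-type → still unsatisfied.
  (4,4): 1/2 same-type → satisfied — stop here.

(4,4)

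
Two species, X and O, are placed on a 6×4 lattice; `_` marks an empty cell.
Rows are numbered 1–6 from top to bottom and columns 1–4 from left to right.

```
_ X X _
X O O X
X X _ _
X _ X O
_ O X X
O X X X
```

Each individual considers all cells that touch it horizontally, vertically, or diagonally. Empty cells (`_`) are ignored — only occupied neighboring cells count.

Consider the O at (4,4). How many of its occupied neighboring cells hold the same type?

Occupied neighbors of (4,4): (4,3)=X, (5,3)=X, (5,4)=X.
Same type (O): 0 of 3.

0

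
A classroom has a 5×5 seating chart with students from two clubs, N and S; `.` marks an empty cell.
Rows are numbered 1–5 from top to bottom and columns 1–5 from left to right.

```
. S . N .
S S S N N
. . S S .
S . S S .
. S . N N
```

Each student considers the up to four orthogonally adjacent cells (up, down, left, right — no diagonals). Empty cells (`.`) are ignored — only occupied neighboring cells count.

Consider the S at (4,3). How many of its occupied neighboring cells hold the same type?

Occupied neighbors of (4,3): (3,3)=S, (4,4)=S.
Same type (S): 2 of 2.

2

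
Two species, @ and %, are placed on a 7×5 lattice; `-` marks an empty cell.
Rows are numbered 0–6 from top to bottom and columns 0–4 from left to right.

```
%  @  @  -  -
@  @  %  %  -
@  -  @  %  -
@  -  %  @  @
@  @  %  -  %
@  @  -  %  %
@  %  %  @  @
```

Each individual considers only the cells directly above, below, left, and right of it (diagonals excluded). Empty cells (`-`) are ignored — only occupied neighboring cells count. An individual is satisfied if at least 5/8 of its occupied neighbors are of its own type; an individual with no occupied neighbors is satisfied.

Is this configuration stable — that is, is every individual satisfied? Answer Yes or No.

(0,0)% 0/2 unhappy
(0,1)@ 2/3 ok
(0,2)@ 1/2 unhappy
(1,0)@ 2/3 ok
(1,1)@ 2/3 ok
(1,2)% 1/4 unhappy
(1,3)% 2/2 ok
(2,0)@ 2/2 ok
(2,2)@ 0/3 unhappy
(2,3)% 1/3 unhappy
(3,0)@ 2/2 ok
(3,2)% 1/3 unhappy
(3,3)@ 1/3 unhappy
(3,4)@ 1/2 unhappy
(4,0)@ 3/3 ok
(4,1)@ 2/3 ok
(4,2)% 1/2 unhappy
(4,4)% 1/2 unhappy
(5,0)@ 3/3 ok
(5,1)@ 2/3 ok
(5,3)% 1/2 unhappy
(5,4)% 2/3 ok
(6,0)@ 1/2 unhappy
(6,1)% 1/3 unhappy
(6,2)% 1/2 unhappy
(6,3)@ 1/3 unhappy
(6,4)@ 1/2 unhappy
For instance (0,0) has only 0/2 same-type neighbors, below 5/8.

No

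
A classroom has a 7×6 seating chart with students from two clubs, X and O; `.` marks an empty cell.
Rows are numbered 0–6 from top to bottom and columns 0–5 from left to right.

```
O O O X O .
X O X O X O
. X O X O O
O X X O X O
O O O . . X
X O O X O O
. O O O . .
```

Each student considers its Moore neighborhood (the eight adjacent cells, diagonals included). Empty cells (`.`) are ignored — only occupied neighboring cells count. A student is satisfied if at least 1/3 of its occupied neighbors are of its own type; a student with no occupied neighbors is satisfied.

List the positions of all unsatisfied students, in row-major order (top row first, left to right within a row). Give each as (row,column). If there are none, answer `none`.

(1,0), (1,4), (3,1), (4,5), (5,0), (5,3)

(0,0)O 2/3 ok
(0,1)O 3/5 ok
(0,2)O 3/5 ok
(0,3)X 2/5 ok
(0,4)O 2/4 ok
(1,0)X 1/4 unhappy
(1,1)O 4/7 ok
(1,2)X 3/8 ok
(1,3)O 4/8 ok
(1,4)X 2/7 unhappy
(1,5)O 3/4 ok
(2,1)X 4/7 ok
(2,2)O 3/8 ok
(2,3)X 4/8 ok
(2,4)O 5/8 ok
(2,5)O 3/5 ok
(3,0)O 2/4 ok
(3,1)X 2/7 unhappy
(3,2)X 3/7 ok
(3,3)O 3/6 ok
(3,4)X 2/6 ok
(3,5)O 2/4 ok
(4,0)O 3/5 ok
(4,1)O 5/8 ok
(4,2)O 4/7 ok
(4,5)X 1/4 unhappy
(5,0)X 0/4 unhappy
(5,1)O 6/7 ok
(5,2)O 6/7 ok
(5,3)X 0/5 unhappy
(5,4)O 2/4 ok
(5,5)O 1/2 ok
(6,1)O 3/4 ok
(6,2)O 4/5 ok
(6,3)O 3/4 ok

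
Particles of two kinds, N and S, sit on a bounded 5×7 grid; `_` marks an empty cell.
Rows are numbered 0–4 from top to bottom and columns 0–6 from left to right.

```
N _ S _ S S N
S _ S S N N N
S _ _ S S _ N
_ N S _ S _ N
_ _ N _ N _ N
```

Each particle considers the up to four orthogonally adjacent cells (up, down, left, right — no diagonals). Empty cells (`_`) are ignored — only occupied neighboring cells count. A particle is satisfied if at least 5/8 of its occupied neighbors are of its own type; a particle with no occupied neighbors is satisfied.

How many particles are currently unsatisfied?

11

(0,0)N 0/1 not
(0,2)S 1/1 satisfied
(0,4)S 1/2 not
(0,5)S 1/3 not
(0,6)N 1/2 not
(1,0)S 1/2 not
(1,2)S 2/2 satisfied
(1,3)S 2/3 satisfied
(1,4)N 1/4 not
(1,5)N 2/3 satisfied
(1,6)N 3/3 satisfied
(2,0)S 1/1 satisfied
(2,3)S 2/2 satisfied
(2,4)S 2/3 satisfied
(2,6)N 2/2 satisfied
(3,1)N 0/1 not
(3,2)S 0/2 not
(3,4)S 1/2 not
(3,6)N 2/2 satisfied
(4,2)N 0/1 not
(4,4)N 0/1 not
(4,6)N 1/1 satisfied
Unsatisfied: (0,0), (0,4), (0,5), (0,6), (1,0), (1,4), (3,1), (3,2), (3,4), (4,2), (4,4) — 11 in total.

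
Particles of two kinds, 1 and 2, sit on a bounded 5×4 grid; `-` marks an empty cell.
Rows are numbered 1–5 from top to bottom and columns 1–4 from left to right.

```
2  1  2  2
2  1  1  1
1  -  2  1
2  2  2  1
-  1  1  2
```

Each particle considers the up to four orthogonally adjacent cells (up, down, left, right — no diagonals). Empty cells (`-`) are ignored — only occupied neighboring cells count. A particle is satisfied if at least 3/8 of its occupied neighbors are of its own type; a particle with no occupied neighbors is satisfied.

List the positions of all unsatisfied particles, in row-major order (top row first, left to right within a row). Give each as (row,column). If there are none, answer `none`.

(1,2), (1,3), (2,1), (3,1), (3,3), (4,4), (5,3), (5,4)

Row 1: (1,1)2 1/2 ok · (1,2)1 1/3 unhappy · (1,3)2 1/3 unhappy · (1,4)2 1/2 ok
Row 2: (2,1)2 1/3 unhappy · (2,2)1 2/3 ok · (2,3)1 2/4 ok · (2,4)1 2/3 ok
Row 3: (3,1)1 0/2 unhappy · (3,3)2 1/3 unhappy · (3,4)1 2/3 ok
Row 4: (4,1)2 1/2 ok · (4,2)2 2/3 ok · (4,3)2 2/4 ok · (4,4)1 1/3 unhappy
Row 5: (5,2)1 1/2 ok · (5,3)1 1/3 unhappy · (5,4)2 0/2 unhappy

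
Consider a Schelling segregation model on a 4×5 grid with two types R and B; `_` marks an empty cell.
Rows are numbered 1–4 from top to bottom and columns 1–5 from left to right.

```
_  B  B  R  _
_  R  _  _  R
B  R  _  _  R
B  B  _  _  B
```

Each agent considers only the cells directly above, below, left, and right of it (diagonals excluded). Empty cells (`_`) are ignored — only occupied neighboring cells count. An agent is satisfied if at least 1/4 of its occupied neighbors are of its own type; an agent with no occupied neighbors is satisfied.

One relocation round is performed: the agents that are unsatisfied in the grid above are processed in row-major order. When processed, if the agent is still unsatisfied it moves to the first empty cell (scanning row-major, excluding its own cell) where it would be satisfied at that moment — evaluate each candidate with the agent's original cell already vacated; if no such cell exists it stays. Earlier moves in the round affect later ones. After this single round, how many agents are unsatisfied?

0

Initially unsatisfied (in order): (1,4), (4,5).
  (1,4) → (1,5).
  (4,5) → (1,1).
Resulting grid:
B B B _ R
_ R _ _ R
B R _ _ R
B B _ _ _
All satisfied now.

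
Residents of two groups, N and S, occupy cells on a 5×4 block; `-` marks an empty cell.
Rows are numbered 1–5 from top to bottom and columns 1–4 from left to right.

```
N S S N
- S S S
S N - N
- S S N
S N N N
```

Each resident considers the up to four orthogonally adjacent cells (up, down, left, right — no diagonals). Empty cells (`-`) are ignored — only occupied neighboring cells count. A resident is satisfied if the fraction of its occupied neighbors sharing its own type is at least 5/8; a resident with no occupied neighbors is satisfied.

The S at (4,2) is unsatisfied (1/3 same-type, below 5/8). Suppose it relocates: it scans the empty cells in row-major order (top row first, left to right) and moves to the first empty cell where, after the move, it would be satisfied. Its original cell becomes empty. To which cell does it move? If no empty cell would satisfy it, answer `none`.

Vacating (4,2). Empty cells in order:
  (2,1): 2/3 same-type → satisfied — stop here.

(2,1)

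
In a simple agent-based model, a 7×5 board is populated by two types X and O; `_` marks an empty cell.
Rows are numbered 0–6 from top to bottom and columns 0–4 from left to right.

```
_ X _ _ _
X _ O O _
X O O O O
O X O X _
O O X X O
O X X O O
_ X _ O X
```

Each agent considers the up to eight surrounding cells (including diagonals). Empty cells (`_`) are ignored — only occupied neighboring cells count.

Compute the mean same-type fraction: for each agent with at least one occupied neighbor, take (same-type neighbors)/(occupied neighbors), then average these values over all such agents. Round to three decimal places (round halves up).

(0,1)X 1/2
(1,0)X 2/3
(1,2)O 4/5
(1,3)O 4/4
(2,0)X 2/4
(2,1)O 4/7
(2,2)O 5/7
(2,3)O 5/6
(2,4)O 2/3
(3,0)O 3/5
(3,1)X 2/8
(3,2)O 4/8
(3,3)X 2/7
(4,0)O 3/5
(4,1)O 4/8
(4,2)X 5/8
(4,3)X 3/7
(4,4)O 2/4
(5,0)O 2/4
(5,1)X 3/6
(5,2)X 4/7
(5,3)O 3/7
(5,4)O 3/5
(6,1)X 2/3
(6,3)O 2/4
(6,4)X 0/3
Sum over 26 agents: 1/2 + 2/3 + 4/5 + 4/4 + 2/4 + 4/7 + 5/7 + 5/6 + 2/3 + 3/5 + 2/8 + 4/8 + 2/7 + 3/5 + 4/8 + 5/8 + 3/7 + 2/4 + 2/4 + 3/6 + 4/7 + 3/7 + 3/5 + 2/3 + 2/4 + 0/3 = 1717/120; mean = 1717/120 ÷ 26 = 1717/3120 = 0.550320… → 0.550.

0.550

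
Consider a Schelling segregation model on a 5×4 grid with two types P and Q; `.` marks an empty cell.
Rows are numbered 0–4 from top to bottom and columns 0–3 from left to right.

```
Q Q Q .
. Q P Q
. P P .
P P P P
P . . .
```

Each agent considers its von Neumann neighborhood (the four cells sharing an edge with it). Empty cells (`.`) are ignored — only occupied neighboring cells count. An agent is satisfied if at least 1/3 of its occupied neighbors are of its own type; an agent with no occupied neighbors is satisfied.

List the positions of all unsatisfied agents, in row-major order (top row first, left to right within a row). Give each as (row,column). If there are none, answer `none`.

(1,2), (1,3)

(0,0)Q 1/1 ok
(0,1)Q 3/3 ok
(0,2)Q 1/2 ok
(1,1)Q 1/3 ok
(1,2)P 1/4 unhappy
(1,3)Q 0/1 unhappy
(2,1)P 2/3 ok
(2,2)P 3/3 ok
(3,0)P 2/2 ok
(3,1)P 3/3 ok
(3,2)P 3/3 ok
(3,3)P 1/1 ok
(4,0)P 1/1 ok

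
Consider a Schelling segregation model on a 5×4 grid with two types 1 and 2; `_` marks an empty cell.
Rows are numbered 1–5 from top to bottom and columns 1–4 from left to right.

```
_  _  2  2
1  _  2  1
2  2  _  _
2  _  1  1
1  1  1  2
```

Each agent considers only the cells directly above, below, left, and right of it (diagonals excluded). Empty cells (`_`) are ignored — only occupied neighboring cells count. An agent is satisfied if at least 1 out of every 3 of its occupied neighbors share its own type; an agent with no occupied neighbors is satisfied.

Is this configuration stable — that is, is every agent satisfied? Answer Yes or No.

(1,3)2 2/2 ok
(1,4)2 1/2 ok
(2,1)1 0/1 unhappy
(2,3)2 1/2 ok
(2,4)1 0/2 unhappy
(3,1)2 2/3 ok
(3,2)2 1/1 ok
(4,1)2 1/2 ok
(4,3)1 2/2 ok
(4,4)1 1/2 ok
(5,1)1 1/2 ok
(5,2)1 2/2 ok
(5,3)1 2/3 ok
(5,4)2 0/2 unhappy
For instance (2,1) has only 0/1 same-type neighbors, below 1/3.

No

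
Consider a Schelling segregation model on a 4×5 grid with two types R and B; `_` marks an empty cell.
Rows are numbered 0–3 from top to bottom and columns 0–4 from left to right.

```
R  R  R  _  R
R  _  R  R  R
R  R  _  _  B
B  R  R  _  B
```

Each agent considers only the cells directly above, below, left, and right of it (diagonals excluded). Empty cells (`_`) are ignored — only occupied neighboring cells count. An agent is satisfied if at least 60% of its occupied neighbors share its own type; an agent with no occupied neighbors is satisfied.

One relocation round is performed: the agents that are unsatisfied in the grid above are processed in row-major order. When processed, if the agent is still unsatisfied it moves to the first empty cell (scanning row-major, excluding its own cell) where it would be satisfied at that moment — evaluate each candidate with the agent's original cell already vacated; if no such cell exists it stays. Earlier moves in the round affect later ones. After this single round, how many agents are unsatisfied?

Initially unsatisfied (in order): (2,4), (3,0).
  (2,4): no empty cell satisfies it; stays.
  (3,0): no empty cell satisfies it; stays.
Resulting grid:
R R R _ R
R _ R R R
R R _ _ B
B R R _ B
Unsatisfied now: (2,4), (3,0).

2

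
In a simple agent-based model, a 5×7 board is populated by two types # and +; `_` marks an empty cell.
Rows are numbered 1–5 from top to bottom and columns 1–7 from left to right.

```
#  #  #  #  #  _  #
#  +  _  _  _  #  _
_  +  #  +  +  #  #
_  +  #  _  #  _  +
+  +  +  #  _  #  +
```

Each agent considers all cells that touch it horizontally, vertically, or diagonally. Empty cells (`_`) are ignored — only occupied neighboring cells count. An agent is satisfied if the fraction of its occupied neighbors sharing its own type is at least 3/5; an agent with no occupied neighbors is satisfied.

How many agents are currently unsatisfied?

Row 1: (1,1)# 2/3 ok · (1,2)# 3/4 ok · (1,3)# 2/3 ok · (1,4)# 2/2 ok · (1,5)# 2/2 ok · (1,7)# 1/1 ok
Row 2: (2,1)# 2/4 unhappy · (2,2)+ 1/6 unhappy · (2,6)# 4/5 ok
Row 3: (3,2)+ 2/5 unhappy · (3,3)# 1/5 unhappy · (3,4)+ 1/4 unhappy · (3,5)+ 1/4 unhappy · (3,6)# 3/5 ok · (3,7)# 2/3 ok
Row 4: (4,2)+ 4/6 ok · (4,3)# 2/7 unhappy · (4,5)# 3/5 ok · (4,7)+ 1/4 unhappy
Row 5: (5,1)+ 2/2 ok · (5,2)+ 3/4 ok · (5,3)+ 2/4 unhappy · (5,4)# 2/3 ok · (5,6)# 1/3 unhappy · (5,7)+ 1/2 unhappy
Unsatisfied: (2,1), (2,2), (3,2), (3,3), (3,4), (3,5), (4,3), (4,7), (5,3), (5,6), (5,7) — 11 in total.

11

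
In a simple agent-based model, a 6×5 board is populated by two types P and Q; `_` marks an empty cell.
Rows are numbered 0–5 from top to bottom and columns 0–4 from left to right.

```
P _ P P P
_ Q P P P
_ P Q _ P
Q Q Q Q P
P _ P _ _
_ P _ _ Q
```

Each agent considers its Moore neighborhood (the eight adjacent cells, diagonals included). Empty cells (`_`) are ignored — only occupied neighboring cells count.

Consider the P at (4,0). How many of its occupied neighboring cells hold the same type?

1

Occupied neighbors of (4,0): (3,0)=Q, (3,1)=Q, (5,1)=P.
Same type (P): 1 of 3.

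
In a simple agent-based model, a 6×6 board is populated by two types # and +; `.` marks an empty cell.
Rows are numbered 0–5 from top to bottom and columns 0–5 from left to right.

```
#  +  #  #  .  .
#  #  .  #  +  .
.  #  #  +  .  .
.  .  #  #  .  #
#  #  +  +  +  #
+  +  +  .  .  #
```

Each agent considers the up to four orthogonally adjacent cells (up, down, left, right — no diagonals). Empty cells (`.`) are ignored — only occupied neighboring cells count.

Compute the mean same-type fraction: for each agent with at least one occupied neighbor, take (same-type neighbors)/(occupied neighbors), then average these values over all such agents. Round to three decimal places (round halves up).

Row 0: (0,0)# 1/2 · (0,1)+ 0/3 · (0,2)# 1/2 · (0,3)# 2/2
Row 1: (1,0)# 2/2 · (1,1)# 2/3 · (1,3)# 1/3 · (1,4)+ 0/1
Row 2: (2,1)# 2/2 · (2,2)# 2/3 · (2,3)+ 0/3
Row 3: (3,2)# 2/3 · (3,3)# 1/3 · (3,5)# 1/1
Row 4: (4,0)# 1/2 · (4,1)# 1/3 · (4,2)+ 2/4 · (4,3)+ 2/3 · (4,4)+ 1/2 · (4,5)# 2/3
Row 5: (5,0)+ 1/2 · (5,1)+ 2/3 · (5,2)+ 2/2 · (5,5)# 1/1
Sum over 24 agents: 1/2 + 0/3 + 1/2 + 2/2 + 2/2 + 2/3 + 1/3 + 0/1 + 2/2 + 2/3 + 0/3 + 2/3 + 1/3 + 1/1 + 1/2 + 1/3 + 2/4 + 2/3 + 1/2 + 2/3 + 1/2 + 2/3 + 2/2 + 1/1 = 14; mean = 14 ÷ 24 = 7/12 = 0.583333… → 0.583.

0.583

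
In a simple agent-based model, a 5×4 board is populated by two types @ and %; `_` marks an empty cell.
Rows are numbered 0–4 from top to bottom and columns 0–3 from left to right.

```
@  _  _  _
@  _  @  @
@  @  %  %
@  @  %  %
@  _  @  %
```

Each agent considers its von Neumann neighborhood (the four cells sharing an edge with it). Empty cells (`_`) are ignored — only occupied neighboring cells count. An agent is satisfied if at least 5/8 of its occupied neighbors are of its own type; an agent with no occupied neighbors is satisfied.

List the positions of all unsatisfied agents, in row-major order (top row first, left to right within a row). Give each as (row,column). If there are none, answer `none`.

(1,2), (1,3), (2,2), (3,2), (4,2), (4,3)

Row 0: (0,0)@ 1/1 ok
Row 1: (1,0)@ 2/2 ok · (1,2)@ 1/2 unhappy · (1,3)@ 1/2 unhappy
Row 2: (2,0)@ 3/3 ok · (2,1)@ 2/3 ok · (2,2)% 2/4 unhappy · (2,3)% 2/3 ok
Row 3: (3,0)@ 3/3 ok · (3,1)@ 2/3 ok · (3,2)% 2/4 unhappy · (3,3)% 3/3 ok
Row 4: (4,0)@ 1/1 ok · (4,2)@ 0/2 unhappy · (4,3)% 1/2 unhappy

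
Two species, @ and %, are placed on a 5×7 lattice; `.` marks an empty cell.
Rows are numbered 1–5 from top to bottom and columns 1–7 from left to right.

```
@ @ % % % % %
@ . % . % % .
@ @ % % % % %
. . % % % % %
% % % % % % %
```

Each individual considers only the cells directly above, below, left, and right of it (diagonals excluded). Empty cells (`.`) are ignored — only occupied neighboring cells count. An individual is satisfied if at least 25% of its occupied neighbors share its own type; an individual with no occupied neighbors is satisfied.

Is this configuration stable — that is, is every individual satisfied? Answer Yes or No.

Row 1: (1,1)@ 2/2 ok · (1,2)@ 1/2 ok · (1,3)% 2/3 ok · (1,4)% 2/2 ok · (1,5)% 3/3 ok · (1,6)% 3/3 ok · (1,7)% 1/1 ok
Row 2: (2,1)@ 2/2 ok · (2,3)% 2/2 ok · (2,5)% 3/3 ok · (2,6)% 3/3 ok
Row 3: (3,1)@ 2/2 ok · (3,2)@ 1/2 ok · (3,3)% 3/4 ok · (3,4)% 3/3 ok · (3,5)% 4/4 ok · (3,6)% 4/4 ok · (3,7)% 2/2 ok
Row 4: (4,3)% 3/3 ok · (4,4)% 4/4 ok · (4,5)% 4/4 ok · (4,6)% 4/4 ok · (4,7)% 3/3 ok
Row 5: (5,1)% 1/1 ok · (5,2)% 2/2 ok · (5,3)% 3/3 ok · (5,4)% 3/3 ok · (5,5)% 3/3 ok · (5,6)% 3/3 ok · (5,7)% 2/2 ok
All meet the threshold, so the configuration is stable.

Yes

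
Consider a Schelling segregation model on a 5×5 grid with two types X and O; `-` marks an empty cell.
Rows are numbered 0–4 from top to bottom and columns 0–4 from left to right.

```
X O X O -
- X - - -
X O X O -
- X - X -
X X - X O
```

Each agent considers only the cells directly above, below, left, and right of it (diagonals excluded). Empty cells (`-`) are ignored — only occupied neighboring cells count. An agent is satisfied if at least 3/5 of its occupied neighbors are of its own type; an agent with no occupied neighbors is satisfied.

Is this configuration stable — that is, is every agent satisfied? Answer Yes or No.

No

(0,0)X 0/1 ✗
(0,1)O 0/3 ✗
(0,2)X 0/2 ✗
(0,3)O 0/1 ✗
(1,1)X 0/2 ✗
(2,0)X 0/1 ✗
(2,1)O 0/4 ✗
(2,2)X 0/2 ✗
(2,3)O 0/2 ✗
(3,1)X 1/2 ✗
(3,3)X 1/2 ✗
(4,0)X 1/1 ✓
(4,1)X 2/2 ✓
(4,3)X 1/2 ✗
(4,4)O 0/1 ✗
For instance (0,0) has only 0/1 same-type neighbors, below 3/5.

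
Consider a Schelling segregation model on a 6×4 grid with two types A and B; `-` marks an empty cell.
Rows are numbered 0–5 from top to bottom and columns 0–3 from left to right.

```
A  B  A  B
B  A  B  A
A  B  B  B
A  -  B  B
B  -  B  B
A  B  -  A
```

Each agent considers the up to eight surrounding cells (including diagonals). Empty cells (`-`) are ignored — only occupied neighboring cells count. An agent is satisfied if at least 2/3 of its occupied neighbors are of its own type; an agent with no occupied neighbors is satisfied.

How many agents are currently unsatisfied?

Row 0: (0,0)A 1/3 not · (0,1)B 2/5 not · (0,2)A 2/5 not · (0,3)B 1/3 not
Row 1: (1,0)B 2/5 not · (1,1)A 3/8 not · (1,2)B 5/8 not · (1,3)A 1/5 not
Row 2: (2,0)A 2/4 not · (2,1)B 4/7 not · (2,2)B 5/7 satisfied · (2,3)B 4/5 satisfied
Row 3: (3,0)A 1/3 not · (3,2)B 6/6 satisfied · (3,3)B 5/5 satisfied
Row 4: (4,0)B 1/3 not · (4,2)B 4/5 satisfied · (4,3)B 3/4 satisfied
Row 5: (5,0)A 0/2 not · (5,1)B 2/3 satisfied · (5,3)A 0/2 not
Unsatisfied: (0,0), (0,1), (0,2), (0,3), (1,0), (1,1), (1,2), (1,3), (2,0), (2,1), (3,0), (4,0), (5,0), (5,3) — 14 in total.

14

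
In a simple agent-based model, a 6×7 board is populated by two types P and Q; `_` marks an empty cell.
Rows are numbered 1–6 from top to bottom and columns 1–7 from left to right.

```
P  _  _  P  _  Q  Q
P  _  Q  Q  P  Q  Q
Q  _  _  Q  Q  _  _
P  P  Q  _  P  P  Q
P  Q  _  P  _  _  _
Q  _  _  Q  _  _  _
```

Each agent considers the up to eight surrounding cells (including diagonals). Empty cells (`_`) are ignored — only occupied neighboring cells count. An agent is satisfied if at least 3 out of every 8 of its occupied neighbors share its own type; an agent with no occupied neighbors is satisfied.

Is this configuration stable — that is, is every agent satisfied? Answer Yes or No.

No

(1,1)P 1/1 satisfied
(1,4)P 1/3 not
(1,6)Q 3/4 satisfied
(1,7)Q 3/3 satisfied
(2,1)P 1/2 satisfied
(2,3)Q 2/3 satisfied
(2,4)Q 3/5 satisfied
(2,5)P 1/6 not
(2,6)Q 4/5 satisfied
(2,7)Q 3/3 satisfied
(3,1)Q 0/3 not
(3,4)Q 4/6 satisfied
(3,5)Q 3/6 satisfied
(4,1)P 2/4 satisfied
(4,2)P 2/5 satisfied
(4,3)Q 2/4 satisfied
(4,5)P 2/4 satisfied
(4,6)P 1/3 not
(4,7)Q 0/1 not
(5,1)P 2/4 satisfied
(5,2)Q 2/5 satisfied
(5,4)P 1/3 not
(6,1)Q 1/2 satisfied
(6,4)Q 0/1 not
For instance (1,4) has only 1/3 same-type neighbors, below 3/8.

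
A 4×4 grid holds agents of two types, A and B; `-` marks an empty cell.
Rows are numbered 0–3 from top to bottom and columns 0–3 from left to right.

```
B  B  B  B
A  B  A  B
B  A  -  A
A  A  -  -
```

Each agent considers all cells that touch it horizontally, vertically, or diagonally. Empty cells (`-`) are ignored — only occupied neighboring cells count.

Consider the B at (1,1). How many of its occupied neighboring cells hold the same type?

4

Occupied neighbors of (1,1): (0,0)=B, (0,1)=B, (0,2)=B, (1,0)=A, (1,2)=A, (2,0)=B, (2,1)=A.
Same type (B): 4 of 7.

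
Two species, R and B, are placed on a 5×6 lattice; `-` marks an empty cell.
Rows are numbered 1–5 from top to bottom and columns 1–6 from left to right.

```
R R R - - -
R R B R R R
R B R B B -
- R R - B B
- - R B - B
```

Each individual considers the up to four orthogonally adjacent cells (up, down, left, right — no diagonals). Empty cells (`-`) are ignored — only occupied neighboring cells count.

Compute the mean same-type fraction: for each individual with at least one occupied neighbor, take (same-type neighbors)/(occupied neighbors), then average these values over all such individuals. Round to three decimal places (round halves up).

0.607

Row 1: (1,1)R 2/2 · (1,2)R 3/3 · (1,3)R 1/2
Row 2: (2,1)R 3/3 · (2,2)R 2/4 · (2,3)B 0/4 · (2,4)R 1/3 · (2,5)R 2/3 · (2,6)R 1/1
Row 3: (3,1)R 1/2 · (3,2)B 0/4 · (3,3)R 1/4 · (3,4)B 1/3 · (3,5)B 2/3
Row 4: (4,2)R 1/2 · (4,3)R 3/3 · (4,5)B 2/2 · (4,6)B 2/2
Row 5: (5,3)R 1/2 · (5,4)B 0/1 · (5,6)B 1/1
Sum over 21 individuals: 2/2 + 3/3 + 1/2 + 3/3 + 2/4 + 0/4 + 1/3 + 2/3 + 1/1 + 1/2 + 0/4 + 1/4 + 1/3 + 2/3 + 1/2 + 3/3 + 2/2 + 2/2 + 1/2 + 0/1 + 1/1 = 51/4; mean = 51/4 ÷ 21 = 17/28 = 0.607142… → 0.607.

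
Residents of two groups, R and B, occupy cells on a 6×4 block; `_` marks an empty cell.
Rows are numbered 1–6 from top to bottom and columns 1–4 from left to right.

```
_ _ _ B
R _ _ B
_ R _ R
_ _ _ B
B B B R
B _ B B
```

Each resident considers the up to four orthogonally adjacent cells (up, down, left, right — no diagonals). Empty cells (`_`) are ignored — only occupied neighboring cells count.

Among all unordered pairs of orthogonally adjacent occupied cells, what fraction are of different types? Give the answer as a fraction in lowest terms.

Scan each occupied cell's neighbors to the right and below so each pair is counted once.
From row 1: 0 unlike of 1 pairs (running 0/1).
From row 2: 1 unlike of 1 pairs (running 1/2).
From row 3: 1 unlike of 1 pairs (running 2/3).
From row 4: 1 unlike of 1 pairs (running 3/4).
From row 5: 2 unlike of 6 pairs (running 5/10).
From row 6: 0 unlike of 1 pairs (running 5/11).
Total adjacent occupied pairs: 11; unlike-type pairs: 5.
5/11 is already in lowest terms.

5/11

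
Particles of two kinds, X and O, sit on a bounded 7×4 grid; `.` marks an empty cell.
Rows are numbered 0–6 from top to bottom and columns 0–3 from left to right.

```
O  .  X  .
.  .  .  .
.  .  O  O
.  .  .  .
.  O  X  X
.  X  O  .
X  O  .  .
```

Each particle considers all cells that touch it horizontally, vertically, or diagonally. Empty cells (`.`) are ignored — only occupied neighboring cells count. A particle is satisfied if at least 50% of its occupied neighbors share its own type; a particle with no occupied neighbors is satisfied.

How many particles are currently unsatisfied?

4

(0,0)O 0/0 ok
(0,2)X 0/0 ok
(2,2)O 1/1 ok
(2,3)O 1/1 ok
(4,1)O 1/3 unhappy
(4,2)X 2/4 ok
(4,3)X 1/2 ok
(5,1)X 2/5 unhappy
(5,2)O 2/5 unhappy
(6,0)X 1/2 ok
(6,1)O 1/3 unhappy
Unsatisfied: (4,1), (5,1), (5,2), (6,1) — 4 in total.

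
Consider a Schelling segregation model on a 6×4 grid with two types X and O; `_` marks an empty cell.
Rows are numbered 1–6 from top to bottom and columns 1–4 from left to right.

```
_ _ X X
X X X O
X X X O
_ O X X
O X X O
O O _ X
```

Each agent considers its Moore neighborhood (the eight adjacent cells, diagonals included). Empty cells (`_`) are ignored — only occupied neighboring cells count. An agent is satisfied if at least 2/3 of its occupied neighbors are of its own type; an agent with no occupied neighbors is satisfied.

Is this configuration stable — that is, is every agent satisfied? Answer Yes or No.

No

Row 1: (1,3)X 3/4 ✓ · (1,4)X 2/3 ✓
Row 2: (2,1)X 3/3 ✓ · (2,2)X 6/6 ✓ · (2,3)X 5/7 ✓ · (2,4)O 1/5 ✗
Row 3: (3,1)X 3/4 ✓ · (3,2)X 6/7 ✓ · (3,3)X 5/8 ✗ · (3,4)O 1/5 ✗
Row 4: (4,2)O 1/7 ✗ · (4,3)X 5/8 ✗ · (4,4)X 3/5 ✗
Row 5: (5,1)O 3/4 ✓ · (5,2)X 2/6 ✗ · (5,3)X 4/7 ✗ · (5,4)O 0/4 ✗
Row 6: (6,1)O 2/3 ✓ · (6,2)O 2/4 ✗ · (6,4)X 1/2 ✗
For instance (2,4) has only 1/5 same-type neighbors, below 2/3.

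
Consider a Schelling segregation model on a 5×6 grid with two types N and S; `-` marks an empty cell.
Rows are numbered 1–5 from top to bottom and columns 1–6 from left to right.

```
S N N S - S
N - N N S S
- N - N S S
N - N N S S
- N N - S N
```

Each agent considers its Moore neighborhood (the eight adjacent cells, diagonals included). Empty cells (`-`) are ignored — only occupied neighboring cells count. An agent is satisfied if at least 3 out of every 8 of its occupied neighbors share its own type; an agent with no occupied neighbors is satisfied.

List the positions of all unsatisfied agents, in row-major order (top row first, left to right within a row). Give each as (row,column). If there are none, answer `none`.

Row 1: (1,1)S 0/2 not · (1,2)N 3/4 satisfied · (1,3)N 3/4 satisfied · (1,4)S 1/4 not · (1,6)S 2/2 satisfied
Row 2: (2,1)N 2/3 satisfied · (2,3)N 5/6 satisfied · (2,4)N 3/6 satisfied · (2,5)S 5/7 satisfied · (2,6)S 4/4 satisfied
Row 3: (3,2)N 4/4 satisfied · (3,4)N 4/7 satisfied · (3,5)S 5/8 satisfied · (3,6)S 5/5 satisfied
Row 4: (4,1)N 2/2 satisfied · (4,3)N 5/5 satisfied · (4,4)N 3/6 satisfied · (4,5)S 4/7 satisfied · (4,6)S 4/5 satisfied
Row 5: (5,2)N 3/3 satisfied · (5,3)N 3/3 satisfied · (5,5)S 2/4 satisfied · (5,6)N 0/3 not

(1,1), (1,4), (5,6)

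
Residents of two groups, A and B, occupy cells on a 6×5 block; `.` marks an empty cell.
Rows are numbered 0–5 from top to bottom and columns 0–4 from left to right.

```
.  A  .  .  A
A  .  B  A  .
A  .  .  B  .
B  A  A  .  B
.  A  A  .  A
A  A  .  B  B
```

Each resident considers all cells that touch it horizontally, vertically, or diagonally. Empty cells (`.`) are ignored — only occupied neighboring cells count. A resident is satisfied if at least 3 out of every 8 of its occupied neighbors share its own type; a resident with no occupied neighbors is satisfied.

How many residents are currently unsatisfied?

(0,1)A 1/2 satisfied
(0,4)A 1/1 satisfied
(1,0)A 2/2 satisfied
(1,2)B 1/3 not
(1,3)A 1/3 not
(2,0)A 2/3 satisfied
(2,3)B 2/4 satisfied
(3,0)B 0/3 not
(3,1)A 4/5 satisfied
(3,2)A 3/4 satisfied
(3,4)B 1/2 satisfied
(4,1)A 5/6 satisfied
(4,2)A 4/5 satisfied
(4,4)A 0/3 not
(5,0)A 2/2 satisfied
(5,1)A 3/3 satisfied
(5,3)B 1/3 not
(5,4)B 1/2 satisfied
Unsatisfied: (1,2), (1,3), (3,0), (4,4), (5,3) — 5 in total.

5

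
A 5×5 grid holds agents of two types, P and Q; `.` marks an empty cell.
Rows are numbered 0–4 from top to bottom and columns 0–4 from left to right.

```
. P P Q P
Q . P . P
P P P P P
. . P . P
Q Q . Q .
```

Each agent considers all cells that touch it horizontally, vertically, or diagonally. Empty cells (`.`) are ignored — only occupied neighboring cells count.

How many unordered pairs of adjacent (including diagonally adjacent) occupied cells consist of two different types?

Scan each occupied cell's neighbors to the right and below (and the two forward diagonals) so each pair is counted once.
From row 0: 5 unlike of 9 pairs (running 5/9).
From row 1: 2 unlike of 7 pairs (running 7/16).
From row 2: 0 unlike of 9 pairs (running 7/25).
From row 3: 3 unlike of 3 pairs (running 10/28).
From row 4: 0 unlike of 1 pairs (running 10/29).
Total adjacent occupied pairs: 29; unlike-type pairs: 10.

10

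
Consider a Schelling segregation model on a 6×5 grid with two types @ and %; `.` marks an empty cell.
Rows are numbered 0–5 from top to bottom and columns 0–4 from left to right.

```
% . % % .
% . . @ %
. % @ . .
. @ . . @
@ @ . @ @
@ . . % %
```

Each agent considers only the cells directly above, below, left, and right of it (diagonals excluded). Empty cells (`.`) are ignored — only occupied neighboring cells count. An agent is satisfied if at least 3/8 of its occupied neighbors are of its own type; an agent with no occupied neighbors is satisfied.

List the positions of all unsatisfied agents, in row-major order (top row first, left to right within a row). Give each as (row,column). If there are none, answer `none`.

Row 0: (0,0)% 1/1 satisfied · (0,2)% 1/1 satisfied · (0,3)% 1/2 satisfied
Row 1: (1,0)% 1/1 satisfied · (1,3)@ 0/2 not · (1,4)% 0/1 not
Row 2: (2,1)% 0/2 not · (2,2)@ 0/1 not
Row 3: (3,1)@ 1/2 satisfied · (3,4)@ 1/1 satisfied
Row 4: (4,0)@ 2/2 satisfied · (4,1)@ 2/2 satisfied · (4,3)@ 1/2 satisfied · (4,4)@ 2/3 satisfied
Row 5: (5,0)@ 1/1 satisfied · (5,3)% 1/2 satisfied · (5,4)% 1/2 satisfied

(1,3), (1,4), (2,1), (2,2)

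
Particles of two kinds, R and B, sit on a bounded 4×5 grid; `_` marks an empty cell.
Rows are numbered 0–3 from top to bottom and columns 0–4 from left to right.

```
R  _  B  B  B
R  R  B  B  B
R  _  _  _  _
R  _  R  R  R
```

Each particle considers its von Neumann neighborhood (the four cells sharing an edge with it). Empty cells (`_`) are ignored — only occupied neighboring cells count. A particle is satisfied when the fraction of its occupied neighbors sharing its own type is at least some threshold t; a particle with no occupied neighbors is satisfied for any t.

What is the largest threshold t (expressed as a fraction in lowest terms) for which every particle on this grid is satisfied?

1/2

Row 0: (0,0)R 1/1 · (0,2)B 2/2 · (0,3)B 3/3 · (0,4)B 2/2
Row 1: (1,0)R 3/3 · (1,1)R 1/2 · (1,2)B 2/3 · (1,3)B 3/3 · (1,4)B 2/2
Row 2: (2,0)R 2/2
Row 3: (3,0)R 1/1 · (3,2)R 1/1 · (3,3)R 2/2 · (3,4)R 1/1
The smallest same-type fraction is 1/2 at (1,1), which reduces to 1/2. Any threshold above that leaves this particle unsatisfied.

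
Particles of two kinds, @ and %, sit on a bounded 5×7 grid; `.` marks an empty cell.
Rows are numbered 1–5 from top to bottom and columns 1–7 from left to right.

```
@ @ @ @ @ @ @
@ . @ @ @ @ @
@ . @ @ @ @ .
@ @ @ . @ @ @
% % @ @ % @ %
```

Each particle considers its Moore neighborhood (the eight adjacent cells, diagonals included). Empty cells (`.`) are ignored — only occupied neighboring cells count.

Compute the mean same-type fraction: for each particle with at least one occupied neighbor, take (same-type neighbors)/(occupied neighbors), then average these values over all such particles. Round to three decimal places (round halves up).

Row 1: (1,1)@ 2/2 · (1,2)@ 4/4 · (1,3)@ 4/4 · (1,4)@ 5/5 · (1,5)@ 5/5 · (1,6)@ 5/5 · (1,7)@ 3/3
Row 2: (2,1)@ 3/3 · (2,3)@ 6/6 · (2,4)@ 8/8 · (2,5)@ 8/8 · (2,6)@ 7/7 · (2,7)@ 4/4
Row 3: (3,1)@ 3/3 · (3,3)@ 5/5 · (3,4)@ 7/7 · (3,5)@ 7/7 · (3,6)@ 7/7
Row 4: (4,1)@ 2/4 · (4,2)@ 5/7 · (4,3)@ 5/6 · (4,5)@ 6/7 · (4,6)@ 5/7 · (4,7)@ 3/4
Row 5: (5,1)% 1/3 · (5,2)% 1/5 · (5,3)@ 3/4 · (5,4)@ 3/4 · (5,5)% 0/4 · (5,6)@ 3/5 · (5,7)% 0/3
Sum over 31 particles: 2/2 + 4/4 + 4/4 + 5/5 + 5/5 + 5/5 + 3/3 + 3/3 + 6/6 + 8/8 + 8/8 + 7/7 + 4/4 + 3/3 + 5/5 + 7/7 + 7/7 + 7/7 + 2/4 + 5/7 + 5/6 + 6/7 + 5/7 + 3/4 + 1/3 + 1/5 + 3/4 + 3/4 + 0/4 + 3/5 + 0/3 = 10501/420; mean = 10501/420 ÷ 31 = 10501/13020 = 0.806528… → 0.807.

0.807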